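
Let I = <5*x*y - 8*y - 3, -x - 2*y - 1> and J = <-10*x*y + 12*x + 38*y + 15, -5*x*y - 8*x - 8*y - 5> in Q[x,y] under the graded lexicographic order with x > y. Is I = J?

No, the ideals differ.

Since reduced Gröbner bases are canonical representatives of ideals under a given ordering, it suffices to compute and compare them.
Buchberger on the first generating set:
f_1 = 5*x*y - 8*y - 3, LT = x*y.
f_2 = -x - 2*y - 1, LT = x.

S(f_1,f_2): lcm = x*y. S = -2*y**2 - 13/5*y - 3/5.
  reduce S modulo (f_1, f_2):
  remainder -2*y**2 - 13/5*y - 3/5 ≠ 0; add g_3 = -2*y**2 - 13/5*y - 3/5 to the basis.

The other S-polynomials (S(f_1,g_3), S(f_2,g_3)) all reduce to 0 modulo the current basis, so we have a Gröbner basis.
Inter-reduce: drop elements whose leading term is divisible by another's, tail-reduce, and make monic.
Reduced Gröbner basis: {y**2 + 13/10*y + 3/10, x + 2*y + 1}.

Buchberger on the second generating set:
h_1 = -10*x*y + 12*x + 38*y + 15, LT = x*y.
h_2 = -5*x*y - 8*x - 8*y - 5, LT = x*y.

S(h_1,h_2): lcm = x*y. S = -14/5*x - 27/5*y - 5/2.
  reduce S modulo (h_1, h_2):
  remainder -14/5*x - 27/5*y - 5/2 ≠ 0; add k_3 = -14/5*x - 27/5*y - 5/2 to the basis.

S(h_1,k_3): lcm = x*y. S = -27/14*y**2 - 6/5*x - 657/140*y - 3/2.
  reduce S modulo (h_1, h_2, k_3):
  remainder -27/14*y**2 - 333/140*y - 3/7 ≠ 0; add k_4 = -27/14*y**2 - 333/140*y - 3/7 to the basis.

The other S-polynomials (S(h_2,k_3), S(h_1,k_4), S(h_2,k_4), S(k_3,k_4)) all reduce to 0 modulo the current basis, so we have a Gröbner basis.
Inter-reduce: drop elements whose leading term is divisible by another's, tail-reduce, and make monic.
Reduced Gröbner basis: {y**2 + 37/30*y + 2/9, x + 27/14*y + 25/28}.

These differ, so the ideals are not equal.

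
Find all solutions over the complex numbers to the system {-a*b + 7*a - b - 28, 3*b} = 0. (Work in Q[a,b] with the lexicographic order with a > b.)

Compute a lex Gröbner basis by Buchberger's algorithm.
f_1 = -a*b + 7*a - b - 28, LT = a*b.
f_2 = 3*b, LT = b.

S(f_1,f_2): lcm = a*b. S = -7*a + b + 28.
  leading term a: no divisor's leading term divides it; move -7*a to the remainder.
  leading term b: subtract (1/3)·f_2 from b + 28 → 28
  leading term 1: no divisor's leading term divides it; move 28 to the remainder.
  remainder -7*a + 28 ≠ 0; add h_3 = -7*a + 28 to the basis.

The other S-polynomials (S(f_1,h_3), S(f_2,h_3)) all reduce to 0 modulo the current basis, so we have a Gröbner basis.
Inter-reduce: drop elements whose leading term is divisible by another's, tail-reduce, and make monic.
Reduced Gröbner basis: {a - 4, b}.

Since the basis is lex-ordered, b is univariate in b. Its roots are {0}. Back-substituting each root into the other basis elements fixes the other coordinates.
  b = 0: the earlier basis element becomes a - 4 = 0, giving a = 4 — point (4, 0).

{(4, 0)}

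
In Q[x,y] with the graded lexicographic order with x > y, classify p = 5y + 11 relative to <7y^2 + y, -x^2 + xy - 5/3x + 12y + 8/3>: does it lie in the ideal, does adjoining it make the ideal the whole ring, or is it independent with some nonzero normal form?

First compute the reduced Gröbner basis of I by Buchberger's algorithm.
f_1 = 7y^2 + y, LT = y^2.
f_2 = -x^2 + xy - 5/3x + 12y + 8/3, LT = x^2.

The S-polynomials (S(f_1,f_2)) all reduce to 0 modulo the current basis, so we have a Gröbner basis.
Inter-reduce: drop elements whose leading term is divisible by another's, tail-reduce, and make monic.
Reduced Gröbner basis: {x^2 - xy + 5/3x - 12y - 8/3, y^2 + 1/7y}.
Label its elements g_1 = x^2 - xy + 5/3x - 12y - 8/3, g_2 = y^2 + 1/7y.

Reduce p = 5y + 11 modulo G:
  leading term y: no divisor's leading term divides it; move 5y to the remainder.
  leading term 1: no divisor's leading term divides it; move 11 to the remainder.
  normal form = 5y + 11.
The normal form is nonzero, so p ∉ I. Since p minus its normal form lies in I, I + (p) = I + (r) where r = 5y + 11; decide whether this ideal is the whole ring.
Run Buchberger on G together with r (pairs among the g_i already reduce to 0 since G is a Gröbner basis):
g_1 = x^2 - xy + 5/3x - 12y - 8/3, LT = x^2.
g_2 = y^2 + 1/7y, LT = y^2.
r = 5y + 11, LT = y.

S(g_2,r): lcm = y^2. S = -72/35y.
  leading term y: subtract (-72/175)·r from -72/35y → 792/175
  leading term 1: no divisor's leading term divides it; move 792/175 to the remainder.
  remainder 792/175 ≠ 0; add m_4 = 792/175 to the basis.

The other S-polynomials (S(g_1,g_2), S(g_1,r), S(g_1,m_4), S(g_2,m_4), S(r,m_4)) all reduce to 0 modulo the current basis, so we have a Gröbner basis.
Inter-reduce: drop elements whose leading term is divisible by another's, tail-reduce, and make monic.
Reduced Gröbner basis: {1}.
The reduced Gröbner basis of I + (p) is {1}: the ideal is the whole ring, so the enlarged system has no common solution — adjoining p is inconsistent.

Adjoining 5y + 11 makes the ideal the whole ring: the system is inconsistent.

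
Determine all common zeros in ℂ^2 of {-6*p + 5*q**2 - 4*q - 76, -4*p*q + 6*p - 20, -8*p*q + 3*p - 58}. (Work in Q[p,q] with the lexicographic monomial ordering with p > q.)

Compute a lex Gröbner basis by Buchberger's algorithm.
f_1 = -6*p + 5*q**2 - 4*q - 76, LT = p.
f_2 = -4*p*q + 6*p - 20, LT = p*q.
f_3 = -8*p*q + 3*p - 58, LT = p*q.

S(f_1,f_2): lcm = p*q. S = 3/2*p - 5/6*q**3 + 2/3*q**2 + 38/3*q - 5.
  leading term p: subtract (-1/4)·f_1 from 3/2*p - 5/6*q**3 + 2/3*q**2 + 38/3*q - 5 → -5/6*q**3 + 23/12*q**2 + 35/3*q - 24
  leading term q**3: no divisor's leading term divides it; move -5/6*q**3 to the remainder.
  leading term q**2: no divisor's leading term divides it; move 23/12*q**2 to the remainder.
  leading term q: no divisor's leading term divides it; move 35/3*q to the remainder.
  leading term 1: no divisor's leading term divides it; move -24 to the remainder.
  remainder -5/6*q**3 + 23/12*q**2 + 35/3*q - 24 ≠ 0; add h_4 = -5/6*q**3 + 23/12*q**2 + 35/3*q - 24 to the basis.

S(f_1,f_3): lcm = p*q. S = 3/8*p - 5/6*q**3 + 2/3*q**2 + 38/3*q - 29/4.
  leading term p: subtract (-1/16)·f_1 from 3/8*p - 5/6*q**3 + 2/3*q**2 + 38/3*q - 29/4 → -5/6*q**3 + 47/48*q**2 + 149/12*q - 12
  leading term q**3: subtract (1)·h_4 from -5/6*q**3 + 47/48*q**2 + 149/12*q - 12 → -15/16*q**2 + 3/4*q + 12
  leading term q**2: no divisor's leading term divides it; move -15/16*q**2 to the remainder.
  leading term q: no divisor's leading term divides it; move 3/4*q to the remainder.
  leading term 1: no divisor's leading term divides it; move 12 to the remainder.
  remainder -15/16*q**2 + 3/4*q + 12 ≠ 0; add h_5 = -15/16*q**2 + 3/4*q + 12 to the basis.

S(f_3,h_4): lcm = p*q**3. S = 77/40*p*q**2 + 14*p*q - 144/5*p + 29/4*q**2.
  leading term p*q**2: subtract (-77/240*q**2)·f_1 from 77/40*p*q**2 + 14*p*q - 144/5*p + 29/4*q**2 → 14*p*q - 144/5*p + 77/48*q**4 - 77/60*q**3 - 257/15*q**2
  leading term p*q: subtract (-7/3*q)·f_1 from 14*p*q - 144/5*p + 77/48*q**4 - 77/60*q**3 - 257/15*q**2 → -144/5*p + 77/48*q**4 + 623/60*q**3 - 397/15*q**2 - 532/3*q
  leading term p: subtract (24/5)·f_1 from -144/5*p + 77/48*q**4 + 623/60*q**3 - 397/15*q**2 - 532/3*q → 77/48*q**4 + 623/60*q**3 - 757/15*q**2 - 2372/15*q + 1824/5
  leading term q**4: subtract (-77/40*q)·h_4 from 77/48*q**4 + 623/60*q**3 - 757/15*q**2 - 2372/15*q + 1824/5 → 1351/96*q**3 - 3361/120*q**2 - 613/3*q + 1824/5
  leading term q**3: subtract (-1351/80)·h_4 from 1351/96*q**3 - 3361/120*q**2 - 613/3*q + 1824/5 → 279/64*q**2 - 117/16*q - 81/2
  leading term q**2: subtract (-93/20)·h_5 from 279/64*q**2 - 117/16*q - 81/2 → -153/40*q + 153/10
  leading term q: no divisor's leading term divides it; move -153/40*q to the remainder.
  leading term 1: no divisor's leading term divides it; move 153/10 to the remainder.
  remainder -153/40*q + 153/10 ≠ 0; add h_6 = -153/40*q + 153/10 to the basis.

The other S-polynomials (S(f_2,f_3), S(f_1,h_4), S(f_2,h_4), S(f_1,h_5), S(f_2,h_5), S(f_3,h_5), S(h_4,h_5), S(f_1,h_6), S(f_2,h_6), S(f_3,h_6), S(h_4,h_6), S(h_5,h_6)) all reduce to 0 modulo the current basis, so we have a Gröbner basis.
Inter-reduce: drop elements whose leading term is divisible by another's, tail-reduce, and make monic.
Reduced Gröbner basis: {p + 2, q - 4}.

From the last basis element, q - 4 = 0, so q takes values in {4}. Each choice, substituted upward through the basis, yields the corresponding point(s) of the solution set.
  q = 4: the earlier basis element becomes p + 2 = 0, giving p = -2 — point (-2, 4).
Check: every point annihilates each of the original generators.
This is the nonlinear analogue of row-reducing a linear system.

{(-2, 4)}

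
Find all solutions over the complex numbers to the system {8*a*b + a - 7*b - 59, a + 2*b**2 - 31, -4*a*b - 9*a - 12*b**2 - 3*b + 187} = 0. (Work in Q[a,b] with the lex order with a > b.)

Compute a lex Gröbner basis by Buchberger's algorithm.
f_1 = 8*a*b + a - 7*b - 59, LT = a*b.
f_2 = a + 2*b**2 - 31, LT = a.
f_3 = -4*a*b - 9*a - 12*b**2 - 3*b + 187, LT = a*b.

S(f_1,f_2): lcm = a*b. S = 1/8*a - 2*b**3 + 241/8*b - 59/8.
  leading term a: subtract (1/8)·f_2 from 1/8*a - 2*b**3 + 241/8*b - 59/8 → -2*b**3 - 1/4*b**2 + 241/8*b - 7/2
  leading term b**3: no divisor's leading term divides it; move -2*b**3 to the remainder.
  leading term b**2: no divisor's leading term divides it; move -1/4*b**2 to the remainder.
  leading term b: no divisor's leading term divides it; move 241/8*b to the remainder.
  leading term 1: no divisor's leading term divides it; move -7/2 to the remainder.
  remainder -2*b**3 - 1/4*b**2 + 241/8*b - 7/2 ≠ 0; add h_4 = -2*b**3 - 1/4*b**2 + 241/8*b - 7/2 to the basis.

S(f_1,f_3): lcm = a*b. S = -17/8*a - 3*b**2 - 13/8*b + 315/8.
  leading term a: subtract (-17/8)·f_2 from -17/8*a - 3*b**2 - 13/8*b + 315/8 → 5/4*b**2 - 13/8*b - 53/2
  leading term b**2: no divisor's leading term divides it; move 5/4*b**2 to the remainder.
  leading term b: no divisor's leading term divides it; move -13/8*b to the remainder.
  leading term 1: no divisor's leading term divides it; move -53/2 to the remainder.
  remainder 5/4*b**2 - 13/8*b - 53/2 ≠ 0; add h_5 = 5/4*b**2 - 13/8*b - 53/2 to the basis.

S(f_3,h_4): lcm = a*b**3. S = 17/8*a*b**2 + 241/16*a*b - 7/4*a + 3*b**4 + 3/4*b**3 - 187/4*b**2.
  leading term a*b**2: subtract (17/64*b)·f_1 from 17/8*a*b**2 + 241/16*a*b - 7/4*a + 3*b**4 + 3/4*b**3 - 187/4*b**2 → 947/64*a*b - 7/4*a + 3*b**4 + 3/4*b**3 - 2873/64*b**2 + 1003/64*b
  leading term a*b: subtract (947/512)·f_1 from 947/64*a*b - 7/4*a + 3*b**4 + 3/4*b**3 - 2873/64*b**2 + 1003/64*b → -1843/512*a + 3*b**4 + 3/4*b**3 - 2873/64*b**2 + 14653/512*b + 55873/512
  leading term a: subtract (-1843/512)·f_2 from -1843/512*a + 3*b**4 + 3/4*b**3 - 2873/64*b**2 + 14653/512*b + 55873/512 → 3*b**4 + 3/4*b**3 - 9649/256*b**2 + 14653/512*b - 315/128
  leading term b**4: subtract (-3/2*b)·h_4 from 3*b**4 + 3/4*b**3 - 9649/256*b**2 + 14653/512*b - 315/128 → 3/8*b**3 + 1919/256*b**2 + 11965/512*b - 315/128
  leading term b**3: subtract (-3/16)·h_4 from 3/8*b**3 + 1919/256*b**2 + 11965/512*b - 315/128 → 1907/256*b**2 + 14857/512*b - 399/128
  leading term b**2: subtract (1907/320)·h_5 from 1907/256*b**2 + 14857/512*b - 399/128 → 24769/640*b + 24769/160
  leading term b: no divisor's leading term divides it; move 24769/640*b to the remainder.
  leading term 1: no divisor's leading term divides it; move 24769/160 to the remainder.
  remainder 24769/640*b + 24769/160 ≠ 0; add h_6 = 24769/640*b + 24769/160 to the basis.

The other S-polynomials (S(f_2,f_3), S(f_1,h_4), S(f_2,h_4), S(f_1,h_5), S(f_2,h_5), S(f_3,h_5), S(h_4,h_5), S(f_1,h_6), S(f_2,h_6), S(f_3,h_6), S(h_4,h_6), S(h_5,h_6)) all reduce to 0 modulo the current basis, so we have a Gröbner basis.
Inter-reduce: drop elements whose leading term is divisible by another's, tail-reduce, and make monic.
Reduced Gröbner basis: {a + 1, b + 4}.

Elimination: the polynomial b + 4 lies in the elimination ideal for b, so b ∈ {-4}. For each such b, the remaining basis elements (now univariate) give the rest of the solution.
  b = -4: the earlier basis element becomes a + 1 = 0, giving a = -1 — point (-1, -4).
Zero-dimensionality of the ideal guarantees finitely many solutions over ℂ.

{(-1, -4)}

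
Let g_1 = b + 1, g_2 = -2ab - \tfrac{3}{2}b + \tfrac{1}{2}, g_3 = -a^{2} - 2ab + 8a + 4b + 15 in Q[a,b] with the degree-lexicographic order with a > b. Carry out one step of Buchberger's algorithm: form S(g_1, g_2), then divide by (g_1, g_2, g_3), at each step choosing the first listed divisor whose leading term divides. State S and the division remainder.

S(g_1, g_2) = a - \tfrac{3}{4}b + \tfrac{1}{4}; remainder on division = a + 1.

lcm(LM(g_1), LM(g_2)) = ab.
S = (lcm/LT(g_1))·g_1 − (lcm/LT(g_2))·g_2 = a - \tfrac{3}{4}b + \tfrac{1}{4}.
Reduce S modulo (g_1, g_2, g_3) in that order:
  leading term a: no divisor's leading term divides it; move a to the remainder.
  leading term b: subtract (-\tfrac{3}{4})·g_1 from -\tfrac{3}{4}b + \tfrac{1}{4} → 1
  leading term 1: no divisor's leading term divides it; move 1 to the remainder.
The remainder a + 1 is nonzero, so it would be added as the next basis element.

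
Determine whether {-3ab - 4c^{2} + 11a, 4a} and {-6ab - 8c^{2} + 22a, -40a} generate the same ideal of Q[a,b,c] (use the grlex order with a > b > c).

Two ideals are equal iff their reduced Gröbner bases coincide (the reduced basis is unique for a fixed ordering).
Buchberger on the first generating set:
f_1 = -3ab - 4c^{2} + 11a, LT = ab.
f_2 = 4a, LT = a.

S(f_1,f_2): lcm = ab. S = \tfrac{4}{3}c^{2} - \tfrac{11}{3}a.
  leading term c^{2}: no divisor's leading term divides it; move \tfrac{4}{3}c^{2} to the remainder.
  leading term a: subtract (-\tfrac{11}{12})·f_2 from -\tfrac{11}{3}a → 0
  remainder \tfrac{4}{3}c^{2} ≠ 0; add g_3 = \tfrac{4}{3}c^{2} to the basis.

The other S-polynomials (S(f_1,g_3), S(f_2,g_3)) all reduce to 0 modulo the current basis, so we have a Gröbner basis.
Inter-reduce: drop elements whose leading term is divisible by another's, tail-reduce, and make monic.
Reduced Gröbner basis: {c^{2}, a}.

Buchberger on the second generating set:
h_1 = -6ab - 8c^{2} + 22a, LT = ab.
h_2 = -40a, LT = a.

S(h_1,h_2): lcm = ab. S = \tfrac{4}{3}c^{2} - \tfrac{11}{3}a.
  leading term c^{2}: no divisor's leading term divides it; move \tfrac{4}{3}c^{2} to the remainder.
  leading term a: subtract (\tfrac{11}{120})·h_2 from -\tfrac{11}{3}a → 0
  remainder \tfrac{4}{3}c^{2} ≠ 0; add k_3 = \tfrac{4}{3}c^{2} to the basis.

The other S-polynomials (S(h_1,k_3), S(h_2,k_3)) all reduce to 0 modulo the current basis, so we have a Gröbner basis.
Inter-reduce: drop elements whose leading term is divisible by another's, tail-reduce, and make monic.
Reduced Gröbner basis: {c^{2}, a}.

The two bases agree; hence the ideals are identical.

Yes, the ideals are equal.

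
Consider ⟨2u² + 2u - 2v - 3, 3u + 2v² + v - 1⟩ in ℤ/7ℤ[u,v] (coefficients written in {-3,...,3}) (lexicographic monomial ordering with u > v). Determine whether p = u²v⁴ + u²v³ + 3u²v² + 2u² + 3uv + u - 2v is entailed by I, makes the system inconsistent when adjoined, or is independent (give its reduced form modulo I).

u²v⁴ + u²v³ + 3u²v² + 2u² + 3uv + u - 2v is independent of I; its normal form modulo I is -2v³ + 3v² + v - 2.

First compute the reduced Gröbner basis of I by Buchberger's algorithm.
f_1 = 2u² + 2u - 2v - 3, LT = u².
f_2 = 3u + 2v² + v - 1, LT = u.

S(f_1,f_2): lcm = u². S = -3uv² + 2uv - u - v + 2.
  reduce S modulo (f_1, f_2):
  remainder 2v⁴ + 2v³ - v² - 3 ≠ 0; add h_3 = 2v⁴ + 2v³ - v² - 3 to the basis.

The other S-polynomials (S(f_1,h_3), S(f_2,h_3)) all reduce to 0 modulo the current basis, so we have a Gröbner basis.
Inter-reduce: drop elements whose leading term is divisible by another's, tail-reduce, and make monic.
Reduced Gröbner basis: {u + 3v² - 2v + 2, v⁴ + v³ + 3v² + 2}.
Label its elements g_1 = u + 3v² - 2v + 2, g_2 = v⁴ + v³ + 3v² + 2.

Reduce p = u²v⁴ + u²v³ + 3u²v² + 2u² + 3uv + u - 2v modulo G:
  leading term u²v⁴: subtract (uv⁴)·g_1 from u²v⁴ + u²v³ + 3u²v² + 2u² + 3uv + u - 2v → u²v³ + 3u²v² + 2u² - 3uv⁶ + 2uv⁵ - 2uv⁴ + 3uv + u - 2v
  leading term u²v³: subtract (uv³)·g_1 from u²v³ + 3u²v² + 2u² - 3uv⁶ + 2uv⁵ - 2uv⁴ + 3uv + u - 2v → 3u²v² + 2u² - 3uv⁶ - uv⁵ - 2uv³ + 3uv + u - 2v
  leading term u²v²: subtract (3uv²)·g_1 from 3u²v² + 2u² - 3uv⁶ - uv⁵ - 2uv³ + 3uv + u - 2v → 2u² - 3uv⁶ - uv⁵ - 2uv⁴ - 3uv³ + uv² + 3uv + u - 2v
  leading term u²: subtract (2u)·g_1 from 2u² - 3uv⁶ - uv⁵ - 2uv⁴ - 3uv³ + uv² + 3uv + u - 2v → -3uv⁶ - uv⁵ - 2uv⁴ - 3uv³ + 2uv² - 3u - 2v
  leading term uv⁶: subtract (-3v⁶)·g_1 from -3uv⁶ - uv⁵ - 2uv⁴ - 3uv³ + 2uv² - 3u - 2v → -uv⁵ - 2uv⁴ - 3uv³ + 2uv² - 3u + 2v⁸ + v⁷ - v⁶ - 2v
  leading term uv⁵: subtract (-v⁵)·g_1 from -uv⁵ - 2uv⁴ - 3uv³ + 2uv² - 3u + 2v⁸ + v⁷ - v⁶ - 2v → -2uv⁴ - 3uv³ + 2uv² - 3u + 2v⁸ - 3v⁷ - 3v⁶ + 2v⁵ - 2v
  leading term uv⁴: subtract (-2v⁴)·g_1 from -2uv⁴ - 3uv³ + 2uv² - 3u + 2v⁸ - 3v⁷ - 3v⁶ + 2v⁵ - 2v → -3uv³ + 2uv² - 3u + 2v⁸ - 3v⁷ + 3v⁶ - 2v⁵ - 3v⁴ - 2v
  leading term uv³: subtract (-3v³)·g_1 from -3uv³ + 2uv² - 3u + 2v⁸ - 3v⁷ + 3v⁶ - 2v⁵ - 3v⁴ - 2v → 2uv² - 3u + 2v⁸ - 3v⁷ + 3v⁶ - 2v⁴ - v³ - 2v
  leading term uv²: subtract (2v²)·g_1 from 2uv² - 3u + 2v⁸ - 3v⁷ + 3v⁶ - 2v⁴ - v³ - 2v → -3u + 2v⁸ - 3v⁷ + 3v⁶ - v⁴ + 3v³ + 3v² - 2v
  leading term u: subtract (-3)·g_1 from -3u + 2v⁸ - 3v⁷ + 3v⁶ - v⁴ + 3v³ + 3v² - 2v → 2v⁸ - 3v⁷ + 3v⁶ - v⁴ + 3v³ - 2v² - v - 1
  leading term v⁸: subtract (2v⁴)·g_2 from 2v⁸ - 3v⁷ + 3v⁶ - v⁴ + 3v³ - 2v² - v - 1 → 2v⁷ - 3v⁶ + 2v⁴ + 3v³ - 2v² - v - 1
  leading term v⁷: subtract (2v³)·g_2 from 2v⁷ - 3v⁶ + 2v⁴ + 3v³ - 2v² - v - 1 → 2v⁶ + v⁵ + 2v⁴ - v³ - 2v² - v - 1
  leading term v⁶: subtract (2v²)·g_2 from 2v⁶ + v⁵ + 2v⁴ - v³ - 2v² - v - 1 → -v⁵ + 3v⁴ - v³ + v² - v - 1
  leading term v⁵: subtract (-v)·g_2 from -v⁵ + 3v⁴ - v³ + v² - v - 1 → -3v⁴ + 2v³ + v² + v - 1
  leading term v⁴: subtract (-3)·g_2 from -3v⁴ + 2v³ + v² + v - 1 → -2v³ + 3v² + v - 2
  leading term v³: no divisor's leading term divides it; move -2v³ to the remainder.
  leading term v²: no divisor's leading term divides it; move 3v² to the remainder.
  leading term v: no divisor's leading term divides it; move v to the remainder.
  leading term 1: no divisor's leading term divides it; move -2 to the remainder.
  normal form = -2v³ + 3v² + v - 2.
The normal form is nonzero, so p ∉ I. Since p minus its normal form lies in I, I + (p) = I + (r) where r = -2v³ + 3v² + v - 2; decide whether this ideal is the whole ring.
Run Buchberger on G together with r (pairs among the g_i already reduce to 0 since G is a Gröbner basis):
g_1 = u + 3v² - 2v + 2, LT = u.
g_2 = v⁴ + v³ + 3v² + 2, LT = v⁴.
r = -2v³ + 3v² + v - 2, LT = v³.

S(g_2,r): lcm = v⁴. S = -v³ - v + 2.
  reduce S modulo (g_1, g_2, r):
  remainder 2v² + 2v + 3 ≠ 0; add m_4 = 2v² + 2v + 3 to the basis.

S(g_2,m_4): lcm = v⁴. S = -2v² + 2.
  reduce S modulo (g_1, g_2, r, m_4):
  remainder 2v - 2 ≠ 0; add m_5 = 2v - 2 to the basis.

The other S-polynomials (S(g_1,g_2), S(g_1,r), S(g_1,m_4), S(r,m_4), S(g_1,m_5), S(g_2,m_5), S(r,m_5), S(m_4,m_5)) all reduce to 0 modulo the current basis, so we have a Gröbner basis.
Inter-reduce: drop elements whose leading term is divisible by another's, tail-reduce, and make monic.
Reduced Gröbner basis: {u + 3, v - 1}.
The reduced Gröbner basis of I + (p) is {u + 3, v - 1} ≠ {1}, a proper ideal, so the enlarged system stays consistent: p is independent of I, with normal form -2v³ + 3v² + v - 2.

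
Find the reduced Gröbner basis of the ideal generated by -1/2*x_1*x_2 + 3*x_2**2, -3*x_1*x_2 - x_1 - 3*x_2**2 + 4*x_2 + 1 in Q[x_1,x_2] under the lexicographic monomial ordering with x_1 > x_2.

f_1 = -1/2*x_1*x_2 + 3*x_2**2, LT = x_1*x_2.
f_2 = -3*x_1*x_2 - x_1 - 3*x_2**2 + 4*x_2 + 1, LT = x_1*x_2.

S(f_1,f_2): lcm = x_1*x_2. S = -1/3*x_1 - 7*x_2**2 + 4/3*x_2 + 1/3.
  reduce S modulo (f_1, f_2):
  remainder -1/3*x_1 - 7*x_2**2 + 4/3*x_2 + 1/3 ≠ 0; add g_3 = -1/3*x_1 - 7*x_2**2 + 4/3*x_2 + 1/3 to the basis.

S(f_1,g_3): lcm = x_1*x_2. S = -21*x_2**3 - 2*x_2**2 + x_2.
  reduce S modulo (f_1, f_2, g_3):
  remainder -21*x_2**3 - 2*x_2**2 + x_2 ≠ 0; add g_4 = -21*x_2**3 - 2*x_2**2 + x_2 to the basis.

The other S-polynomials (S(f_2,g_3), S(f_1,g_4), S(f_2,g_4), S(g_3,g_4)) all reduce to 0 modulo the current basis, so we have a Gröbner basis.
Inter-reduce: drop elements whose leading term is divisible by another's, tail-reduce, and make monic.

G = {x_1 + 21*x_2**2 - 4*x_2 - 1, x_2**3 + 2/21*x_2**2 - 1/21*x_2}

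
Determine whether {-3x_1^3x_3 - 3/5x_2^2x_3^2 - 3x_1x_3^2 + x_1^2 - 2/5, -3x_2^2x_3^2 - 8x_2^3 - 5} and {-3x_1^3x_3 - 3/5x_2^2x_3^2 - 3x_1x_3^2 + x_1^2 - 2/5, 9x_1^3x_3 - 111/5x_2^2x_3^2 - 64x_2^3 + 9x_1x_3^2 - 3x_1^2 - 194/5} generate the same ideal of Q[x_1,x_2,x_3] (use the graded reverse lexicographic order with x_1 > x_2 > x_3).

Yes, the ideals are equal.

Since reduced Gröbner bases are canonical representatives of ideals under a given ordering, it suffices to compute and compare them.
Buchberger on the first generating set:
f_1 = -3x_1^3x_3 - 3/5x_2^2x_3^2 - 3x_1x_3^2 + x_1^2 - 2/5, LT = x_1^3x_3.
f_2 = -3x_2^2x_3^2 - 8x_2^3 - 5, LT = x_2^2x_3^2.

S(f_1,f_2): lcm = x_1^3x_2^2x_3^2. S = 1/5x_2^4x_3^3 - 8/3x_1^3x_2^3 + x_1x_2^2x_3^3 - 1/3x_1^2x_2^2x_3 - 5/3x_1^3 + 2/15x_2^2x_3.
  leading term x_2^4x_3^3: subtract (-1/15x_2^2x_3)·f_2 from 1/5x_2^4x_3^3 - 8/3x_1^3x_2^3 + x_1x_2^2x_3^3 - 1/3x_1^2x_2^2x_3 - 5/3x_1^3 + 2/15x_2^2x_3 → -8/3x_1^3x_2^3 - 8/15x_2^5x_3 + x_1x_2^2x_3^3 - 1/3x_1^2x_2^2x_3 - 5/3x_1^3 - 1/5x_2^2x_3
  leading term x_1^3x_2^3: no divisor's leading term divides it; move -8/3x_1^3x_2^3 to the remainder.
  leading term x_2^5x_3: no divisor's leading term divides it; move -8/15x_2^5x_3 to the remainder.
  leading term x_1x_2^2x_3^3: subtract (-1/3x_1x_3)·f_2 from x_1x_2^2x_3^3 - 1/3x_1^2x_2^2x_3 - 5/3x_1^3 - 1/5x_2^2x_3 → -1/3x_1^2x_2^2x_3 - 8/3x_1x_2^3x_3 - 5/3x_1^3 - 1/5x_2^2x_3 - 5/3x_1x_3
  leading term x_1^2x_2^2x_3: no divisor's leading term divides it; move -1/3x_1^2x_2^2x_3 to the remainder.
  leading term x_1x_2^3x_3: no divisor's leading term divides it; move -8/3x_1x_2^3x_3 to the remainder.
  leading term x_1^3: no divisor's leading term divides it; move -5/3x_1^3 to the remainder.
  leading term x_2^2x_3: no divisor's leading term divides it; move -1/5x_2^2x_3 to the remainder.
  leading term x_1x_3: no divisor's leading term divides it; move -5/3x_1x_3 to the remainder.
  remainder -8/3x_1^3x_2^3 - 8/15x_2^5x_3 - 1/3x_1^2x_2^2x_3 - 8/3x_1x_2^3x_3 - 5/3x_1^3 - 1/5x_2^2x_3 - 5/3x_1x_3 ≠ 0; add g_3 = -8/3x_1^3x_2^3 - 8/15x_2^5x_3 - 1/3x_1^2x_2^2x_3 - 8/3x_1x_2^3x_3 - 5/3x_1^3 - 1/5x_2^2x_3 - 5/3x_1x_3 to the basis.

The other S-polynomials (S(f_1,g_3), S(f_2,g_3)) all reduce to 0 modulo the current basis, so we have a Gröbner basis.
Inter-reduce: drop elements whose leading term is divisible by another's, tail-reduce, and make monic.
Reduced Gröbner basis: {x_1^3x_2^3 + 1/5x_2^5x_3 + 1/8x_1^2x_2^2x_3 + x_1x_2^3x_3 + 5/8x_1^3 + 3/40x_2^2x_3 + 5/8x_1x_3, x_1^3x_3 - 8/15x_2^3 + x_1x_3^2 - 1/3x_1^2 - 1/5, x_2^2x_3^2 + 8/3x_2^3 + 5/3}.

Buchberger on the second generating set:
h_1 = -3x_1^3x_3 - 3/5x_2^2x_3^2 - 3x_1x_3^2 + x_1^2 - 2/5, LT = x_1^3x_3.
h_2 = 9x_1^3x_3 - 111/5x_2^2x_3^2 - 64x_2^3 + 9x_1x_3^2 - 3x_1^2 - 194/5, LT = x_1^3x_3.

S(h_1,h_2): lcm = x_1^3x_3. S = 8/3x_2^2x_3^2 + 64/9x_2^3 + 40/9.
  leading term x_2^2x_3^2: no divisor's leading term divides it; move 8/3x_2^2x_3^2 to the remainder.
  leading term x_2^3: no divisor's leading term divides it; move 64/9x_2^3 to the remainder.
  leading term 1: no divisor's leading term divides it; move 40/9 to the remainder.
  remainder 8/3x_2^2x_3^2 + 64/9x_2^3 + 40/9 ≠ 0; add k_3 = 8/3x_2^2x_3^2 + 64/9x_2^3 + 40/9 to the basis.

S(h_1,k_3): lcm = x_1^3x_2^2x_3^2. S = 1/5x_2^4x_3^3 - 8/3x_1^3x_2^3 + x_1x_2^2x_3^3 - 1/3x_1^2x_2^2x_3 - 5/3x_1^3 + 2/15x_2^2x_3.
  leading term x_2^4x_3^3: subtract (3/40x_2^2x_3)·k_3 from 1/5x_2^4x_3^3 - 8/3x_1^3x_2^3 + x_1x_2^2x_3^3 - 1/3x_1^2x_2^2x_3 - 5/3x_1^3 + 2/15x_2^2x_3 → -8/3x_1^3x_2^3 - 8/15x_2^5x_3 + x_1x_2^2x_3^3 - 1/3x_1^2x_2^2x_3 - 5/3x_1^3 - 1/5x_2^2x_3
  leading term x_1^3x_2^3: no divisor's leading term divides it; move -8/3x_1^3x_2^3 to the remainder.
  leading term x_2^5x_3: no divisor's leading term divides it; move -8/15x_2^5x_3 to the remainder.
  leading term x_1x_2^2x_3^3: subtract (3/8x_1x_3)·k_3 from x_1x_2^2x_3^3 - 1/3x_1^2x_2^2x_3 - 5/3x_1^3 - 1/5x_2^2x_3 → -1/3x_1^2x_2^2x_3 - 8/3x_1x_2^3x_3 - 5/3x_1^3 - 1/5x_2^2x_3 - 5/3x_1x_3
  leading term x_1^2x_2^2x_3: no divisor's leading term divides it; move -1/3x_1^2x_2^2x_3 to the remainder.
  leading term x_1x_2^3x_3: no divisor's leading term divides it; move -8/3x_1x_2^3x_3 to the remainder.
  leading term x_1^3: no divisor's leading term divides it; move -5/3x_1^3 to the remainder.
  leading term x_2^2x_3: no divisor's leading term divides it; move -1/5x_2^2x_3 to the remainder.
  leading term x_1x_3: no divisor's leading term divides it; move -5/3x_1x_3 to the remainder.
  remainder -8/3x_1^3x_2^3 - 8/15x_2^5x_3 - 1/3x_1^2x_2^2x_3 - 8/3x_1x_2^3x_3 - 5/3x_1^3 - 1/5x_2^2x_3 - 5/3x_1x_3 ≠ 0; add k_4 = -8/3x_1^3x_2^3 - 8/15x_2^5x_3 - 1/3x_1^2x_2^2x_3 - 8/3x_1x_2^3x_3 - 5/3x_1^3 - 1/5x_2^2x_3 - 5/3x_1x_3 to the basis.

The other S-polynomials (S(h_2,k_3), S(h_1,k_4), S(h_2,k_4), S(k_3,k_4)) all reduce to 0 modulo the current basis, so we have a Gröbner basis.
Inter-reduce: drop elements whose leading term is divisible by another's, tail-reduce, and make monic.
Reduced Gröbner basis: {x_1^3x_2^3 + 1/5x_2^5x_3 + 1/8x_1^2x_2^2x_3 + x_1x_2^3x_3 + 5/8x_1^3 + 3/40x_2^2x_3 + 5/8x_1x_3, x_1^3x_3 - 8/15x_2^3 + x_1x_3^2 - 1/3x_1^2 - 1/5, x_2^2x_3^2 + 8/3x_2^3 + 5/3}.

These coincide, so the ideals are equal.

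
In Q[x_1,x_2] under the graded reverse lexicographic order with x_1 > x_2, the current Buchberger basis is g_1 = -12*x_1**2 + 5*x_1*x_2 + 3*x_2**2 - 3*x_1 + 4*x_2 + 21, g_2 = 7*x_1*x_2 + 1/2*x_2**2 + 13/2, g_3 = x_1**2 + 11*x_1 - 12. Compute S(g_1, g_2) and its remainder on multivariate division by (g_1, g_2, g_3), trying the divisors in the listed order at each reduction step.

S(g_1, g_2) = -41/84*x_1*x_2**2 - 1/4*x_2**3 + 1/4*x_1*x_2 - 1/3*x_2**2 - 13/14*x_1 - 7/4*x_2; remainder on division = -253/1176*x_2**3 - 59/168*x_2**2 - 13/14*x_1 - 1525/1176*x_2 - 13/56.

lcm(LM(g_1), LM(g_2)) = x_1**2*x_2.
S = (lcm/LT(g_1))·g_1 − (lcm/LT(g_2))·g_2 = -41/84*x_1*x_2**2 - 1/4*x_2**3 + 1/4*x_1*x_2 - 1/3*x_2**2 - 13/14*x_1 - 7/4*x_2.
Reduce S modulo (g_1, g_2, g_3) in that order:
  leading term x_1*x_2**2: subtract (-41/588*x_2)·g_2 from -41/84*x_1*x_2**2 - 1/4*x_2**3 + 1/4*x_1*x_2 - 1/3*x_2**2 - 13/14*x_1 - 7/4*x_2 → -253/1176*x_2**3 + 1/4*x_1*x_2 - 1/3*x_2**2 - 13/14*x_1 - 1525/1176*x_2
  leading term x_2**3: no divisor's leading term divides it; move -253/1176*x_2**3 to the remainder.
  leading term x_1*x_2: subtract (1/28)·g_2 from 1/4*x_1*x_2 - 1/3*x_2**2 - 13/14*x_1 - 1525/1176*x_2 → -59/168*x_2**2 - 13/14*x_1 - 1525/1176*x_2 - 13/56
  leading term x_2**2: no divisor's leading term divides it; move -59/168*x_2**2 to the remainder.
  leading term x_1: no divisor's leading term divides it; move -13/14*x_1 to the remainder.
  leading term x_2: no divisor's leading term divides it; move -1525/1176*x_2 to the remainder.
  leading term 1: no divisor's leading term divides it; move -13/56 to the remainder.
The remainder -253/1176*x_2**3 - 59/168*x_2**2 - 13/14*x_1 - 1525/1176*x_2 - 13/56 is nonzero, so it would be added as the next basis element.
An S-polynomial is built so that the two leading terms cancel; whether anything survives reduction is exactly the Gröbner-basis criterion.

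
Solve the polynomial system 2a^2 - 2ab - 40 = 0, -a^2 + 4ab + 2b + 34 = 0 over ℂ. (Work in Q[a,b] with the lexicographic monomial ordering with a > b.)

Compute a lex Gröbner basis by Buchberger's algorithm.
f_1 = 2a^2 - 2ab - 40, LT = a^2.
f_2 = -a^2 + 4ab + 2b + 34, LT = a^2.

S(f_1,f_2): lcm = a^2. S = 3ab + 2b + 14.
  reduce S modulo (f_1, f_2):
  remainder 3ab + 2b + 14 ≠ 0; add h_3 = 3ab + 2b + 14 to the basis.

S(f_1,h_3): lcm = a^2b. S = -ab^2 - 2/3ab - 14/3a - 20b.
  reduce S modulo (f_1, f_2, h_3):
  remainder -14/3a + 2/3b^2 - 134/9b + 28/9 ≠ 0; add h_4 = -14/3a + 2/3b^2 - 134/9b + 28/9 to the basis.

S(h_3,h_4): lcm = ab. S = 1/7b^3 - 67/21b^2 + 4/3b + 14/3.
  reduce S modulo (f_1, f_2, h_3, h_4):
  remainder 1/7b^3 - 67/21b^2 + 4/3b + 14/3 ≠ 0; add h_5 = 1/7b^3 - 67/21b^2 + 4/3b + 14/3 to the basis.

The other S-polynomials (S(f_2,h_3), S(f_1,h_4), S(f_2,h_4), S(f_1,h_5), S(f_2,h_5), S(h_3,h_5), S(h_4,h_5)) all reduce to 0 modulo the current basis, so we have a Gröbner basis.
Inter-reduce: drop elements whose leading term is divisible by another's, tail-reduce, and make monic.
Reduced Gröbner basis: {a - 1/7b^2 + 67/21b - 2/3, b^3 - 67/3b^2 + 28/3b + 98/3}.

A lex Gröbner basis eliminates variables successively. Here b^3 - 67/3b^2 + 28/3b + 98/3 depends only on b, with roots {-1, 35/3 - 7*sqrt(19)/3, 7*sqrt(19)/3 + 35/3}; lifting each root through the earlier basis elements recovers the full solutions.
  b = -1: the earlier basis element becomes a - 4 = 0, giving a = 4 — point (4, -1).
  b = 35/3 - 7*sqrt(19)/3: the earlier basis element becomes a + sqrt(19)/3 + 7/3 = 0, giving a = -7/3 - sqrt(19)/3 — point (-7/3 - sqrt(19)/3, 35/3 - 7*sqrt(19)/3).
  b = 7*sqrt(19)/3 + 35/3: the earlier basis element becomes a - sqrt(19)/3 + 7/3 = 0, giving a = -7/3 + sqrt(19)/3 — point (-7/3 + sqrt(19)/3, 7*sqrt(19)/3 + 35/3).

{(4, -1), (-7/3 - sqrt(19)/3, 35/3 - 7*sqrt(19)/3), (-7/3 + sqrt(19)/3, 7*sqrt(19)/3 + 35/3)}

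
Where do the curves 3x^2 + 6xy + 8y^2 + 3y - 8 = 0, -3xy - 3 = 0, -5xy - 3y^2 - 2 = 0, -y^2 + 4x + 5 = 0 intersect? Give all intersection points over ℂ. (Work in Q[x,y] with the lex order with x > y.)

Compute a lex Gröbner basis by Buchberger's algorithm.
f_1 = 3x^2 + 6xy + 8y^2 + 3y - 8, LT = x^2.
f_2 = -3xy - 3, LT = xy.
f_3 = -5xy - 3y^2 - 2, LT = xy.
f_4 = 4x - y^2 + 5, LT = x.

S(f_1,f_2): lcm = x^2y. S = 2xy^2 - x + 8/3y^3 + y^2 - 8/3y.
  reduce S modulo (f_1, f_2, f_3, f_4):
  remainder 8/3y^3 + 3/4y^2 - 14/3y + 5/4 ≠ 0; add h_5 = 8/3y^3 + 3/4y^2 - 14/3y + 5/4 to the basis.

S(f_1,f_3): lcm = x^2y. S = 7/5xy^2 - 2/5x + 8/3y^3 + y^2 - 8/3y.
  reduce S modulo (f_1, f_2, f_3, f_4, h_5):
  remainder 3/20y^2 + 3/5y - 3/4 ≠ 0; add h_6 = 3/20y^2 + 3/5y - 3/4 to the basis.

S(f_1,f_4): lcm = x^2. S = 1/4xy^2 + 2xy - 5/4x + 8/3y^2 + y - 8/3.
  reduce S modulo (f_1, f_2, f_3, f_4, h_5, h_6):
  remainder -26/3y + 26/3 ≠ 0; add h_7 = -26/3y + 26/3 to the basis.

The other S-polynomials (S(f_2,f_3), S(f_2,f_4), S(f_3,f_4), S(f_1,h_5), S(f_2,h_5), S(f_3,h_5), S(f_4,h_5), S(f_1,h_6), S(f_2,h_6), S(f_3,h_6), S(f_4,h_6), S(h_5,h_6), S(f_1,h_7), S(f_2,h_7), S(f_3,h_7), S(f_4,h_7), S(h_5,h_7), S(h_6,h_7)) all reduce to 0 modulo the current basis, so we have a Gröbner basis.
Inter-reduce: drop elements whose leading term is divisible by another's, tail-reduce, and make monic.
Reduced Gröbner basis: {x + 1, y - 1}.

Elimination: the polynomial y - 1 lies in the elimination ideal for y, so y ∈ {1}. For each such y, the remaining basis elements (now univariate) give the rest of the solution.
  y = 1: the earlier basis element becomes x + 1 = 0, giving x = -1 — point (-1, 1).
Zero-dimensionality of the ideal guarantees finitely many solutions over ℂ.

{(-1, 1)}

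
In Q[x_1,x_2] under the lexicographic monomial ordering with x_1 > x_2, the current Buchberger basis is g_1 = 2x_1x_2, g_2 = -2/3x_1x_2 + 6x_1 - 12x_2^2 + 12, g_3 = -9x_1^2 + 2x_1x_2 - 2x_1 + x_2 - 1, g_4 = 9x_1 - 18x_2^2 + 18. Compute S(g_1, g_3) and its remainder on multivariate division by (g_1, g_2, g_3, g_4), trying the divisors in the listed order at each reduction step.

S(g_1, g_3) = 2/9x_1x_2^2 - 2/9x_1x_2 + 1/9x_2^2 - 1/9x_2; remainder on division = 1/9x_2^2 - 1/9x_2.

lcm(LM(g_1), LM(g_3)) = x_1^2x_2.
S = (lcm/LT(g_1))·g_1 − (lcm/LT(g_3))·g_3 = 2/9x_1x_2^2 - 2/9x_1x_2 + 1/9x_2^2 - 1/9x_2.
Reduce S modulo (g_1, g_2, g_3, g_4) in that order:
  leading term x_1x_2^2: subtract (1/9x_2)·g_1 from 2/9x_1x_2^2 - 2/9x_1x_2 + 1/9x_2^2 - 1/9x_2 → -2/9x_1x_2 + 1/9x_2^2 - 1/9x_2
  leading term x_1x_2: subtract (-1/9)·g_1 from -2/9x_1x_2 + 1/9x_2^2 - 1/9x_2 → 1/9x_2^2 - 1/9x_2
  leading term x_2^2: no divisor's leading term divides it; move 1/9x_2^2 to the remainder.
  leading term x_2: no divisor's leading term divides it; move -1/9x_2 to the remainder.
The remainder 1/9x_2^2 - 1/9x_2 is nonzero, so it would be added as the next basis element.
An S-polynomial is built so that the two leading terms cancel; whether anything survives reduction is exactly the Gröbner-basis criterion.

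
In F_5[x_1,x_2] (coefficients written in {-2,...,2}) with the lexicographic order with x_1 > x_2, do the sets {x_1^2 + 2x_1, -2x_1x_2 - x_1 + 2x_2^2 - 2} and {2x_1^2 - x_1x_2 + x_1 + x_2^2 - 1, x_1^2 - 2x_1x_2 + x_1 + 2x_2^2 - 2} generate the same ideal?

Since reduced Gröbner bases are canonical representatives of ideals under a given ordering, it suffices to compute and compare them.
Buchberger on the first generating set:
f_1 = x_1^2 + 2x_1, LT = x_1^2.
f_2 = -2x_1x_2 - x_1 + 2x_2^2 - 2, LT = x_1x_2.

S(f_1,f_2): lcm = x_1^2x_2. S = 2x_1^2 + x_1x_2^2 + 2x_1x_2 - x_1.
  reduce S modulo (f_1, f_2):
  remainder -2x_1 + x_2^3 - x_2^2 - x_2 + 1 ≠ 0; add g_3 = -2x_1 + x_2^3 - x_2^2 - x_2 + 1 to the basis.

S(f_1,g_3): lcm = x_1^2. S = -2x_1x_2^3 + 2x_1x_2^2 + 2x_1x_2.
  reduce S modulo (f_1, f_2, g_3):
  remainder -2x_2^4 + x_2^3 + 2x_2^2 - x_2 ≠ 0; add g_4 = -2x_2^4 + x_2^3 + 2x_2^2 - x_2 to the basis.

The other S-polynomials (S(f_2,g_3), S(f_1,g_4), S(f_2,g_4), S(g_3,g_4)) all reduce to 0 modulo the current basis, so we have a Gröbner basis.
Inter-reduce: drop elements whose leading term is divisible by another's, tail-reduce, and make monic.
Reduced Gröbner basis: {x_1 + 2x_2^3 - 2x_2^2 - 2x_2 + 2, x_2^4 + 2x_2^3 - x_2^2 - 2x_2}.

Buchberger on the second generating set:
h_1 = 2x_1^2 - x_1x_2 + x_1 + x_2^2 - 1, LT = x_1^2.
h_2 = x_1^2 - 2x_1x_2 + x_1 + 2x_2^2 - 2, LT = x_1^2.

S(h_1,h_2): lcm = x_1^2. S = -x_1x_2 + 2x_1 + x_2^2 - 1.
  reduce S modulo (h_1, h_2):
  remainder -x_1x_2 + 2x_1 + x_2^2 - 1 ≠ 0; add k_3 = -x_1x_2 + 2x_1 + x_2^2 - 1 to the basis.

S(h_1,k_3): lcm = x_1^2x_2. S = 2x_1^2 - 2x_1x_2^2 - 2x_1x_2 - x_1 - 2x_2^3 + 2x_2.
  reduce S modulo (h_1, h_2, k_3):
  remainder -2x_1 + x_2^3 - x_2^2 - x_2 + 1 ≠ 0; add k_4 = -2x_1 + x_2^3 - x_2^2 - x_2 + 1 to the basis.

S(h_1,k_4): lcm = x_1^2. S = -2x_1x_2^3 + 2x_1x_2^2 - x_1x_2 + x_1 - 2x_2^2 + 2.
  reduce S modulo (h_1, h_2, k_3, k_4):
  remainder -2x_2^4 + x_2^3 + 2x_2^2 - x_2 ≠ 0; add k_5 = -2x_2^4 + x_2^3 + 2x_2^2 - x_2 to the basis.

The other S-polynomials (S(h_2,k_3), S(h_2,k_4), S(k_3,k_4), S(h_1,k_5), S(h_2,k_5), S(k_3,k_5), S(k_4,k_5)) all reduce to 0 modulo the current basis, so we have a Gröbner basis.
Inter-reduce: drop elements whose leading term is divisible by another's, tail-reduce, and make monic.
Reduced Gröbner basis: {x_1 + 2x_2^3 - 2x_2^2 - 2x_2 + 2, x_2^4 + 2x_2^3 - x_2^2 - 2x_2}.

Same reduced basis, so the two generating sets span the same ideal.
The same test decides containment: I ⊆ J iff every generator of I reduces to 0 modulo a Gröbner basis of J.

Yes, the ideals are equal.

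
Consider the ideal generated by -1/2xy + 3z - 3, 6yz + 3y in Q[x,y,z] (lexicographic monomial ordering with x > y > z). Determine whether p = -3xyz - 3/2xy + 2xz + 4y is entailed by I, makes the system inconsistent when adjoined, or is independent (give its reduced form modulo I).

-3xyz - 3/2xy + 2xz + 4y is independent of I; its normal form modulo I is 2xz + 4y.

First compute the reduced Gröbner basis of I by Buchberger's algorithm.
f_1 = -1/2xy + 3z - 3, LT = xy.
f_2 = 6yz + 3y, LT = yz.

S(f_1,f_2): lcm = xyz. S = -1/2xy - 6z^2 + 6z.
  leading term xy: subtract (1)·f_1 from -1/2xy - 6z^2 + 6z → -6z^2 + 3z + 3
  leading term z^2: no divisor's leading term divides it; move -6z^2 to the remainder.
  leading term z: no divisor's leading term divides it; move 3z to the remainder.
  leading term 1: no divisor's leading term divides it; move 3 to the remainder.
  remainder -6z^2 + 3z + 3 ≠ 0; add h_3 = -6z^2 + 3z + 3 to the basis.

S(f_1,h_3): leading monomials are coprime, so the S-polynomial reduces to 0 (Buchberger's first criterion).
S(f_2,h_3): lcm = yz^2. S = yz + 1/2y.
  leading term yz: subtract (1/6)·f_2 from yz + 1/2y → 0
  remainder 0.

Every S-polynomial of the final basis reduces to 0, so we have a Gröbner basis.
Inter-reduce: drop elements whose leading term is divisible by another's, tail-reduce, and make monic.
Reduced Gröbner basis: {xy - 6z + 6, yz + 1/2y, z^2 - 1/2z - 1/2}.
Label its elements g_1 = xy - 6z + 6, g_2 = yz + 1/2y, g_3 = z^2 - 1/2z - 1/2.

Reduce p = -3xyz - 3/2xy + 2xz + 4y modulo G:
  leading term xyz: subtract (-3z)·g_1 from -3xyz - 3/2xy + 2xz + 4y → -3/2xy + 2xz + 4y - 18z^2 + 18z
  leading term xy: subtract (-3/2)·g_1 from -3/2xy + 2xz + 4y - 18z^2 + 18z → 2xz + 4y - 18z^2 + 9z + 9
  leading term xz: no divisor's leading term divides it; move 2xz to the remainder.
  leading term y: no divisor's leading term divides it; move 4y to the remainder.
  leading term z^2: subtract (-18)·g_3 from -18z^2 + 9z + 9 → 0
  normal form = 2xz + 4y.
The normal form is nonzero, so p ∉ I. Since p minus its normal form lies in I, I + (p) = I + (r) where r = 2xz + 4y; decide whether this ideal is the whole ring.
Run Buchberger on G together with r (pairs among the g_i already reduce to 0 since G is a Gröbner basis):
g_1 = xy - 6z + 6, LT = xy.
g_2 = yz + 1/2y, LT = yz.
g_3 = z^2 - 1/2z - 1/2, LT = z^2.
r = 2xz + 4y, LT = xz.

S(g_1,g_2): lcm = xyz. S = -1/2xy - 6z^2 + 6z.
  leading term xy: subtract (-1/2)·g_1 from -1/2xy - 6z^2 + 6z → -6z^2 + 3z + 3
  leading term z^2: subtract (-6)·g_3 from -6z^2 + 3z + 3 → 0
  remainder 0.

S(g_1,g_3): leading monomials are coprime, so the S-polynomial reduces to 0 (Buchberger's first criterion).
S(g_1,r): lcm = xyz. S = -2y^2 - 6z^2 + 6z.
  leading term y^2: no divisor's leading term divides it; move -2y^2 to the remainder.
  leading term z^2: subtract (-6)·g_3 from -6z^2 + 6z → 3z - 3
  leading term z: no divisor's leading term divides it; move 3z to the remainder.
  leading term 1: no divisor's leading term divides it; move -3 to the remainder.
  remainder -2y^2 + 3z - 3 ≠ 0; add m_5 = -2y^2 + 3z - 3 to the basis.

S(g_2,g_3): lcm = yz^2. S = yz + 1/2y.
  leading term yz: subtract (1)·g_2 from yz + 1/2y → 0
  remainder 0.

S(g_2,r): lcm = xyz. S = 1/2xy - 2y^2.
  leading term xy: subtract (1/2)·g_1 from 1/2xy - 2y^2 → -2y^2 + 3z - 3
  leading term y^2: subtract (1)·m_5 from -2y^2 + 3z - 3 → 0
  remainder 0.

S(g_3,r): lcm = xz^2. S = -1/2xz - 1/2x - 2yz.
  leading term xz: subtract (-1/4)·r from -1/2xz - 1/2x - 2yz → -1/2x - 2yz + y
  leading term x: no divisor's leading term divides it; move -1/2x to the remainder.
  leading term yz: subtract (-2)·g_2 from -2yz + y → 2y
  leading term y: no divisor's leading term divides it; move 2y to the remainder.
  remainder -1/2x + 2y ≠ 0; add m_6 = -1/2x + 2y to the basis.

S(g_1,m_5): lcm = xy^2. S = 3/2xz - 3/2x - 6yz + 6y.
  leading term xz: subtract (3/4)·r from 3/2xz - 3/2x - 6yz + 6y → -3/2x - 6yz + 3y
  leading term x: subtract (3)·m_6 from -3/2x - 6yz + 3y → -6yz - 3y
  leading term yz: subtract (-6)·g_2 from -6yz - 3y → 0
  remainder 0.

S(g_2,m_5): lcm = y^2z. S = 1/2y^2 + 3/2z^2 - 3/2z.
  leading term y^2: subtract (-1/4)·m_5 from 1/2y^2 + 3/2z^2 - 3/2z → 3/2z^2 - 3/4z - 3/4
  leading term z^2: subtract (3/2)·g_3 from 3/2z^2 - 3/4z - 3/4 → 0
  remainder 0.

S(g_3,m_5): leading monomials are coprime, so the S-polynomial reduces to 0 (Buchberger's first criterion).
S(r,m_5): leading monomials are coprime, so the S-polynomial reduces to 0 (Buchberger's first criterion).
S(g_1,m_6): lcm = xy. S = 4y^2 - 6z + 6.
  leading term y^2: subtract (-2)·m_5 from 4y^2 - 6z + 6 → 0
  remainder 0.

S(g_2,m_6): leading monomials are coprime, so the S-polynomial reduces to 0 (Buchberger's first criterion).
S(g_3,m_6): leading monomials are coprime, so the S-polynomial reduces to 0 (Buchberger's first criterion).
S(r,m_6): lcm = xz. S = 4yz + 2y.
  leading term yz: subtract (4)·g_2 from 4yz + 2y → 0
  remainder 0.

S(m_5,m_6): leading monomials are coprime, so the S-polynomial reduces to 0 (Buchberger's first criterion).
Every S-polynomial of the final basis reduces to 0, so we have a Gröbner basis.
Inter-reduce: drop elements whose leading term is divisible by another's, tail-reduce, and make monic.
Reduced Gröbner basis: {x - 4y, y^2 - 3/2z + 3/2, yz + 1/2y, z^2 - 1/2z - 1/2}.
The reduced Gröbner basis of I + (p) is {x - 4y, y^2 - 3/2z + 3/2, yz + 1/2y, z^2 - 1/2z - 1/2} ≠ {1}, a proper ideal, so the enlarged system stays consistent: p is independent of I, with normal form 2xz + 4y.

Ideal membership is decidable via reduction modulo a Gröbner basis.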